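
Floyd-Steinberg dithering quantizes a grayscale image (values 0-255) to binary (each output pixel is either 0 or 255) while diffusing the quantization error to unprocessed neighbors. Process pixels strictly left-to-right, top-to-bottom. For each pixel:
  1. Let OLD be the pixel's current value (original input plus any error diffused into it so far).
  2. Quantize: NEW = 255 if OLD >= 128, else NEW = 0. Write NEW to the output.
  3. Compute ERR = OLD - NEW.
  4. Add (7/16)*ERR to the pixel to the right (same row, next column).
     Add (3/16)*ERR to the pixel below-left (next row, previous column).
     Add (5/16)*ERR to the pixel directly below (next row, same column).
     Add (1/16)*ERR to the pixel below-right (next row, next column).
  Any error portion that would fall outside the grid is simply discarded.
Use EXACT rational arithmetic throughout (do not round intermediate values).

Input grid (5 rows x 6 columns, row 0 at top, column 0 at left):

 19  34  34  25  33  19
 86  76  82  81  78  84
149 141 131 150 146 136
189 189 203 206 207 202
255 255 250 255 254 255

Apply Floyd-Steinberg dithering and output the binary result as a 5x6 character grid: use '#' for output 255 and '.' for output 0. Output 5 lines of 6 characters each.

Answer: ......
.#.#..
#.#.##
#####.
######

Derivation:
(0,0): OLD=19 → NEW=0, ERR=19
(0,1): OLD=677/16 → NEW=0, ERR=677/16
(0,2): OLD=13443/256 → NEW=0, ERR=13443/256
(0,3): OLD=196501/4096 → NEW=0, ERR=196501/4096
(0,4): OLD=3538195/65536 → NEW=0, ERR=3538195/65536
(0,5): OLD=44690309/1048576 → NEW=0, ERR=44690309/1048576
(1,0): OLD=25567/256 → NEW=0, ERR=25567/256
(1,1): OLD=294809/2048 → NEW=255, ERR=-227431/2048
(1,2): OLD=4028173/65536 → NEW=0, ERR=4028173/65536
(1,3): OLD=35726985/262144 → NEW=255, ERR=-31119735/262144
(1,4): OLD=904701051/16777216 → NEW=0, ERR=904701051/16777216
(1,5): OLD=33362488301/268435456 → NEW=0, ERR=33362488301/268435456
(2,0): OLD=5222819/32768 → NEW=255, ERR=-3133021/32768
(2,1): OLD=86227633/1048576 → NEW=0, ERR=86227633/1048576
(2,2): OLD=2633781075/16777216 → NEW=255, ERR=-1644409005/16777216
(2,3): OLD=11270727803/134217728 → NEW=0, ERR=11270727803/134217728
(2,4): OLD=925452354801/4294967296 → NEW=255, ERR=-169764305679/4294967296
(2,5): OLD=11058101229479/68719476736 → NEW=255, ERR=-6465365338201/68719476736
(3,0): OLD=2928293363/16777216 → NEW=255, ERR=-1349896717/16777216
(3,1): OLD=20822950519/134217728 → NEW=255, ERR=-13402570121/134217728
(3,2): OLD=160597074965/1073741824 → NEW=255, ERR=-113207090155/1073741824
(3,3): OLD=11859468509439/68719476736 → NEW=255, ERR=-5663998058241/68719476736
(3,4): OLD=80372146354079/549755813888 → NEW=255, ERR=-59815586187361/549755813888
(3,5): OLD=1077757242519537/8796093022208 → NEW=0, ERR=1077757242519537/8796093022208
(4,0): OLD=453404751197/2147483648 → NEW=255, ERR=-94203579043/2147483648
(4,1): OLD=6178073300153/34359738368 → NEW=255, ERR=-2583659983687/34359738368
(4,2): OLD=178626288246107/1099511627776 → NEW=255, ERR=-101749176836773/1099511627776
(4,3): OLD=2845825781366503/17592186044416 → NEW=255, ERR=-1640181659959577/17592186044416
(4,4): OLD=55459438627019351/281474976710656 → NEW=255, ERR=-16316680434197929/281474976710656
(4,5): OLD=1176016720615288065/4503599627370496 → NEW=255, ERR=27598815635811585/4503599627370496
Row 0: ......
Row 1: .#.#..
Row 2: #.#.##
Row 3: #####.
Row 4: ######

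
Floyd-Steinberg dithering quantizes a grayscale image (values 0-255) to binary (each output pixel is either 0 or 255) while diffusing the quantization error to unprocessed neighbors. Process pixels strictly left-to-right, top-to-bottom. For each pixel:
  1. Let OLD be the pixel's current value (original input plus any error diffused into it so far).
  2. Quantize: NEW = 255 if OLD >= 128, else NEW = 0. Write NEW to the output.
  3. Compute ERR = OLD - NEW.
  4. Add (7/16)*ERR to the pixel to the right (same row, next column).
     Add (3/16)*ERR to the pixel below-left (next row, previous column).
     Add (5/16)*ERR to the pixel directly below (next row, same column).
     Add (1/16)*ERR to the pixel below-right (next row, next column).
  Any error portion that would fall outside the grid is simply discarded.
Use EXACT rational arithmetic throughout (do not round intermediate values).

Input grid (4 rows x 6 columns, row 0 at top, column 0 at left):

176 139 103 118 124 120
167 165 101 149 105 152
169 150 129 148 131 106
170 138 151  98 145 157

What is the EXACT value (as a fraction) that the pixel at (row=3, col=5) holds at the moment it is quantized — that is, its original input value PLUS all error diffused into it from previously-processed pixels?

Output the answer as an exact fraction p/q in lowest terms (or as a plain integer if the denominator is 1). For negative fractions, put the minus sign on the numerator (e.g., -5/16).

Answer: 761266640703371/8796093022208

Derivation:
(0,0): OLD=176 → NEW=255, ERR=-79
(0,1): OLD=1671/16 → NEW=0, ERR=1671/16
(0,2): OLD=38065/256 → NEW=255, ERR=-27215/256
(0,3): OLD=292823/4096 → NEW=0, ERR=292823/4096
(0,4): OLD=10176225/65536 → NEW=255, ERR=-6535455/65536
(0,5): OLD=80080935/1048576 → NEW=0, ERR=80080935/1048576
(1,0): OLD=41445/256 → NEW=255, ERR=-23835/256
(1,1): OLD=270403/2048 → NEW=255, ERR=-251837/2048
(1,2): OLD=2222463/65536 → NEW=0, ERR=2222463/65536
(1,3): OLD=42161875/262144 → NEW=255, ERR=-24684845/262144
(1,4): OLD=862801113/16777216 → NEW=0, ERR=862801113/16777216
(1,5): OLD=51575195423/268435456 → NEW=255, ERR=-16875845857/268435456
(2,0): OLD=3828881/32768 → NEW=0, ERR=3828881/32768
(2,1): OLD=171162443/1048576 → NEW=255, ERR=-96224437/1048576
(2,2): OLD=1243328161/16777216 → NEW=0, ERR=1243328161/16777216
(2,3): OLD=21844974041/134217728 → NEW=255, ERR=-12380546599/134217728
(2,4): OLD=382432333579/4294967296 → NEW=0, ERR=382432333579/4294967296
(2,5): OLD=8832100285437/68719476736 → NEW=255, ERR=-8691366282243/68719476736
(3,0): OLD=3176074369/16777216 → NEW=255, ERR=-1102115711/16777216
(3,1): OLD=13660849773/134217728 → NEW=0, ERR=13660849773/134217728
(3,2): OLD=210085368983/1073741824 → NEW=255, ERR=-63718796137/1073741824
(3,3): OLD=4435083982405/68719476736 → NEW=0, ERR=4435083982405/68719476736
(3,4): OLD=94328210942629/549755813888 → NEW=255, ERR=-45859521598811/549755813888
(3,5): OLD=761266640703371/8796093022208 → NEW=0, ERR=761266640703371/8796093022208
Target (3,5): original=157, with diffused error = 761266640703371/8796093022208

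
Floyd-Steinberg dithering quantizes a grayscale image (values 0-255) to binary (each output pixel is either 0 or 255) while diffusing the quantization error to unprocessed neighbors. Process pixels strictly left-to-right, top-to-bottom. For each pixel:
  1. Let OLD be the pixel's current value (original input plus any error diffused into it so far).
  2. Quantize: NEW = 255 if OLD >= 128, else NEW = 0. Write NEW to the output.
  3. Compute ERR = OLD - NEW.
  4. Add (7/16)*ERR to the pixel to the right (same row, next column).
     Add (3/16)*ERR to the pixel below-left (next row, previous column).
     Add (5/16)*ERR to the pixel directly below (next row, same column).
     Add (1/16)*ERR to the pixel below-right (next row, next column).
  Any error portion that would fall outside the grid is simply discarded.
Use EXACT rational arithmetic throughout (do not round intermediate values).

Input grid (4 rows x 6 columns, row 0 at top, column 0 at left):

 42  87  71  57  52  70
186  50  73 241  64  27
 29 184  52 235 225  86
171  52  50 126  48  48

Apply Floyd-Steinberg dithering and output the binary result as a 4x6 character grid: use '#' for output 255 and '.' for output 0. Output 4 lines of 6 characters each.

Answer: ......
#.###.
.#.##.
#.....

Derivation:
(0,0): OLD=42 → NEW=0, ERR=42
(0,1): OLD=843/8 → NEW=0, ERR=843/8
(0,2): OLD=14989/128 → NEW=0, ERR=14989/128
(0,3): OLD=221659/2048 → NEW=0, ERR=221659/2048
(0,4): OLD=3255549/32768 → NEW=0, ERR=3255549/32768
(0,5): OLD=59489003/524288 → NEW=0, ERR=59489003/524288
(1,0): OLD=28017/128 → NEW=255, ERR=-4623/128
(1,1): OLD=93911/1024 → NEW=0, ERR=93911/1024
(1,2): OLD=5786723/32768 → NEW=255, ERR=-2569117/32768
(1,3): OLD=34926535/131072 → NEW=255, ERR=1503175/131072
(1,4): OLD=1074615445/8388608 → NEW=255, ERR=-1064479595/8388608
(1,5): OLD=1765062275/134217728 → NEW=0, ERR=1765062275/134217728
(2,0): OLD=571949/16384 → NEW=0, ERR=571949/16384
(2,1): OLD=110611199/524288 → NEW=255, ERR=-23082241/524288
(2,2): OLD=135223101/8388608 → NEW=0, ERR=135223101/8388608
(2,3): OLD=14558805525/67108864 → NEW=255, ERR=-2553954795/67108864
(2,4): OLD=369104524095/2147483648 → NEW=255, ERR=-178503806145/2147483648
(2,5): OLD=1574109062313/34359738368 → NEW=0, ERR=1574109062313/34359738368
(3,0): OLD=1456717085/8388608 → NEW=255, ERR=-682377955/8388608
(3,1): OLD=527302041/67108864 → NEW=0, ERR=527302041/67108864
(3,2): OLD=26085369147/536870912 → NEW=0, ERR=26085369147/536870912
(3,3): OLD=4150190298705/34359738368 → NEW=0, ERR=4150190298705/34359738368
(3,4): OLD=22287004498929/274877906944 → NEW=0, ERR=22287004498929/274877906944
(3,5): OLD=407231139331455/4398046511104 → NEW=0, ERR=407231139331455/4398046511104
Row 0: ......
Row 1: #.###.
Row 2: .#.##.
Row 3: #.....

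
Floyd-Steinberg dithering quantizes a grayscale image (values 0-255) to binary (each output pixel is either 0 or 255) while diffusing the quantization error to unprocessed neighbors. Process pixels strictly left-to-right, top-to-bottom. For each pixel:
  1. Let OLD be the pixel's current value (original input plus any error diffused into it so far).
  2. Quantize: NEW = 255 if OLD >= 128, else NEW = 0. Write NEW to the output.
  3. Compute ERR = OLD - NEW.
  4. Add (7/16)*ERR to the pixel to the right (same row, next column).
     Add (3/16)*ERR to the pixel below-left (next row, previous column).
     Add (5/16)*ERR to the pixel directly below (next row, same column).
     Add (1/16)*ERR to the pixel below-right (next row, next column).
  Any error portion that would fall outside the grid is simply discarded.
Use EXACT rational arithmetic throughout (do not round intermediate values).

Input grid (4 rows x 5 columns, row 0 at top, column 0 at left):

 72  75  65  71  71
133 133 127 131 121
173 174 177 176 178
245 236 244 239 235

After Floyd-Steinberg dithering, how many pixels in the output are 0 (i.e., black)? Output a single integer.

(0,0): OLD=72 → NEW=0, ERR=72
(0,1): OLD=213/2 → NEW=0, ERR=213/2
(0,2): OLD=3571/32 → NEW=0, ERR=3571/32
(0,3): OLD=61349/512 → NEW=0, ERR=61349/512
(0,4): OLD=1011075/8192 → NEW=0, ERR=1011075/8192
(1,0): OLD=5615/32 → NEW=255, ERR=-2545/32
(1,1): OLD=40169/256 → NEW=255, ERR=-25111/256
(1,2): OLD=1213085/8192 → NEW=255, ERR=-875875/8192
(1,3): OLD=4973657/32768 → NEW=255, ERR=-3382183/32768
(1,4): OLD=63911403/524288 → NEW=0, ERR=63911403/524288
(2,0): OLD=531475/4096 → NEW=255, ERR=-513005/4096
(2,1): OLD=8327553/131072 → NEW=0, ERR=8327553/131072
(2,2): OLD=305975747/2097152 → NEW=255, ERR=-228798013/2097152
(2,3): OLD=3764408217/33554432 → NEW=0, ERR=3764408217/33554432
(2,4): OLD=138902173423/536870912 → NEW=255, ERR=2000090863/536870912
(3,0): OLD=456704099/2097152 → NEW=255, ERR=-78069661/2097152
(3,1): OLD=3544754983/16777216 → NEW=255, ERR=-733435097/16777216
(3,2): OLD=115849648349/536870912 → NEW=255, ERR=-21052434211/536870912
(3,3): OLD=269275995829/1073741824 → NEW=255, ERR=-4528169291/1073741824
(3,4): OLD=4146034044777/17179869184 → NEW=255, ERR=-234832597143/17179869184
Output grid:
  Row 0: .....  (5 black, running=5)
  Row 1: ####.  (1 black, running=6)
  Row 2: #.#.#  (2 black, running=8)
  Row 3: #####  (0 black, running=8)

Answer: 8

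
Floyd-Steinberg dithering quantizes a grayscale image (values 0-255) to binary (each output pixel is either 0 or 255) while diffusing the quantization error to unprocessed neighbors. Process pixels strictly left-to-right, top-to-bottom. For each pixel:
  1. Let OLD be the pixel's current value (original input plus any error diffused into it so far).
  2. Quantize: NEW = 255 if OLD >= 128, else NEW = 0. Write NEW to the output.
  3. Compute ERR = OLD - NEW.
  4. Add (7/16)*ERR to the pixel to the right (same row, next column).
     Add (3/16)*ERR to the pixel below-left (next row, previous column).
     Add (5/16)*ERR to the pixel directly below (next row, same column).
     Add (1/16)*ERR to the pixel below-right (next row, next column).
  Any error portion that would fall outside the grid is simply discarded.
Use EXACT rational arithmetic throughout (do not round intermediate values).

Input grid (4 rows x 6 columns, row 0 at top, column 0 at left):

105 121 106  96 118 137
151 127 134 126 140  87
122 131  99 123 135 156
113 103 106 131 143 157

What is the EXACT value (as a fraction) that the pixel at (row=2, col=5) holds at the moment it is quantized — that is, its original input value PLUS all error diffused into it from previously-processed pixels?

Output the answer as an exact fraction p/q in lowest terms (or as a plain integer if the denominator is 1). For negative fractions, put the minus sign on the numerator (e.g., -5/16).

Answer: 6813397380645/68719476736

Derivation:
(0,0): OLD=105 → NEW=0, ERR=105
(0,1): OLD=2671/16 → NEW=255, ERR=-1409/16
(0,2): OLD=17273/256 → NEW=0, ERR=17273/256
(0,3): OLD=514127/4096 → NEW=0, ERR=514127/4096
(0,4): OLD=11332137/65536 → NEW=255, ERR=-5379543/65536
(0,5): OLD=105998111/1048576 → NEW=0, ERR=105998111/1048576
(1,0): OLD=42829/256 → NEW=255, ERR=-22451/256
(1,1): OLD=164507/2048 → NEW=0, ERR=164507/2048
(1,2): OLD=13648439/65536 → NEW=255, ERR=-3063241/65536
(1,3): OLD=35022827/262144 → NEW=255, ERR=-31823893/262144
(1,4): OLD=1476988641/16777216 → NEW=0, ERR=1476988641/16777216
(1,5): OLD=40795491031/268435456 → NEW=255, ERR=-27655550249/268435456
(2,0): OLD=3593177/32768 → NEW=0, ERR=3593177/32768
(2,1): OLD=199051875/1048576 → NEW=255, ERR=-68335005/1048576
(2,2): OLD=639880937/16777216 → NEW=0, ERR=639880937/16777216
(2,3): OLD=15479929057/134217728 → NEW=0, ERR=15479929057/134217728
(2,4): OLD=799144365859/4294967296 → NEW=255, ERR=-296072294621/4294967296
(2,5): OLD=6813397380645/68719476736 → NEW=0, ERR=6813397380645/68719476736
Target (2,5): original=156, with diffused error = 6813397380645/68719476736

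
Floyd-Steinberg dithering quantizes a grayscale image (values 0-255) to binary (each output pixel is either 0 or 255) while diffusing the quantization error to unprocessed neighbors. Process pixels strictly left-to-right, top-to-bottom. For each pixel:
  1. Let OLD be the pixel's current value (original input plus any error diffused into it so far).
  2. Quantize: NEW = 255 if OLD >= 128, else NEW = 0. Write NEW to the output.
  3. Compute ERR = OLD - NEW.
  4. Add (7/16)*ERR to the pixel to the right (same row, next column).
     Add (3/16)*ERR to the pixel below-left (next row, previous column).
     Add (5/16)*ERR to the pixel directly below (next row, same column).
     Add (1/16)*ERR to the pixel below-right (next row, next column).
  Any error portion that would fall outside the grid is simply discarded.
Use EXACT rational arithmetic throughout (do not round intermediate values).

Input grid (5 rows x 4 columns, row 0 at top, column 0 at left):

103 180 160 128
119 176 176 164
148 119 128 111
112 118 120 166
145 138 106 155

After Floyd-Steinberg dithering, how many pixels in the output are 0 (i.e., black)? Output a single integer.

(0,0): OLD=103 → NEW=0, ERR=103
(0,1): OLD=3601/16 → NEW=255, ERR=-479/16
(0,2): OLD=37607/256 → NEW=255, ERR=-27673/256
(0,3): OLD=330577/4096 → NEW=0, ERR=330577/4096
(1,0): OLD=37267/256 → NEW=255, ERR=-28013/256
(1,1): OLD=214917/2048 → NEW=0, ERR=214917/2048
(1,2): OLD=13198441/65536 → NEW=255, ERR=-3513239/65536
(1,3): OLD=166735663/1048576 → NEW=255, ERR=-100651217/1048576
(2,0): OLD=4373895/32768 → NEW=255, ERR=-3981945/32768
(2,1): OLD=85708989/1048576 → NEW=0, ERR=85708989/1048576
(2,2): OLD=284308913/2097152 → NEW=255, ERR=-250464847/2097152
(2,3): OLD=852352205/33554432 → NEW=0, ERR=852352205/33554432
(3,0): OLD=1499063959/16777216 → NEW=0, ERR=1499063959/16777216
(3,1): OLD=40975638473/268435456 → NEW=255, ERR=-27475402807/268435456
(3,2): OLD=205168707895/4294967296 → NEW=0, ERR=205168707895/4294967296
(3,3): OLD=12876167497985/68719476736 → NEW=255, ERR=-4647299069695/68719476736
(4,0): OLD=660269166219/4294967296 → NEW=255, ERR=-434947494261/4294967296
(4,1): OLD=2619944801185/34359738368 → NEW=0, ERR=2619944801185/34359738368
(4,2): OLD=148665356064769/1099511627776 → NEW=255, ERR=-131710109018111/1099511627776
(4,3): OLD=1485557337403223/17592186044416 → NEW=0, ERR=1485557337403223/17592186044416
Output grid:
  Row 0: .##.  (2 black, running=2)
  Row 1: #.##  (1 black, running=3)
  Row 2: #.#.  (2 black, running=5)
  Row 3: .#.#  (2 black, running=7)
  Row 4: #.#.  (2 black, running=9)

Answer: 9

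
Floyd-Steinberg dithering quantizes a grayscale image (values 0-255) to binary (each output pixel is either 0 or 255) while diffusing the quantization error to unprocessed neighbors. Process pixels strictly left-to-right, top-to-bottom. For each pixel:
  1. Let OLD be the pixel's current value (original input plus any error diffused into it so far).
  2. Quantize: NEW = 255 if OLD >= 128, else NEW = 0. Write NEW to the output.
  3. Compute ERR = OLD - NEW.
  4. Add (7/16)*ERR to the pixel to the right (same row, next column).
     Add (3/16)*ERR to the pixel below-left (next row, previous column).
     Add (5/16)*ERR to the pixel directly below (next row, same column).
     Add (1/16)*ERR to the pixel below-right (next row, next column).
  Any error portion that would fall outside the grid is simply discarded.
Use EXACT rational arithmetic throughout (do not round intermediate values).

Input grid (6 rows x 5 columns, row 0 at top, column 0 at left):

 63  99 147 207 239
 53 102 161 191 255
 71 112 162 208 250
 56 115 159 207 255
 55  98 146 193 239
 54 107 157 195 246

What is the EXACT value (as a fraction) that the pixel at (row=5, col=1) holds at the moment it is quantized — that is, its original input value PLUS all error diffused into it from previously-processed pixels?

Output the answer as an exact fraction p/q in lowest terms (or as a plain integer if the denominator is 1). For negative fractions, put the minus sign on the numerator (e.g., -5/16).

(0,0): OLD=63 → NEW=0, ERR=63
(0,1): OLD=2025/16 → NEW=0, ERR=2025/16
(0,2): OLD=51807/256 → NEW=255, ERR=-13473/256
(0,3): OLD=753561/4096 → NEW=255, ERR=-290919/4096
(0,4): OLD=13626671/65536 → NEW=255, ERR=-3085009/65536
(1,0): OLD=24683/256 → NEW=0, ERR=24683/256
(1,1): OLD=364141/2048 → NEW=255, ERR=-158099/2048
(1,2): OLD=6905713/65536 → NEW=0, ERR=6905713/65536
(1,3): OLD=53160093/262144 → NEW=255, ERR=-13686627/262144
(1,4): OLD=893422135/4194304 → NEW=255, ERR=-176125385/4194304
(2,0): OLD=2839551/32768 → NEW=0, ERR=2839551/32768
(2,1): OLD=158934373/1048576 → NEW=255, ERR=-108452507/1048576
(2,2): OLD=2266012271/16777216 → NEW=255, ERR=-2012177809/16777216
(2,3): OLD=37023967453/268435456 → NEW=255, ERR=-31427073827/268435456
(2,4): OLD=783377077963/4294967296 → NEW=255, ERR=-311839582517/4294967296
(3,0): OLD=1068494735/16777216 → NEW=0, ERR=1068494735/16777216
(3,1): OLD=12545328355/134217728 → NEW=0, ERR=12545328355/134217728
(3,2): OLD=575515109041/4294967296 → NEW=255, ERR=-519701551439/4294967296
(3,3): OLD=827777331433/8589934592 → NEW=0, ERR=827777331433/8589934592
(3,4): OLD=36717312267757/137438953472 → NEW=255, ERR=1670379132397/137438953472
(4,0): OLD=198487375105/2147483648 → NEW=0, ERR=198487375105/2147483648
(4,1): OLD=10235014506241/68719476736 → NEW=255, ERR=-7288452061439/68719476736
(4,2): OLD=94223273182255/1099511627776 → NEW=0, ERR=94223273182255/1099511627776
(4,3): OLD=4491677812974337/17592186044416 → NEW=255, ERR=5670371648257/17592186044416
(4,4): OLD=70076542654893447/281474976710656 → NEW=255, ERR=-1699576406323833/281474976710656
(5,0): OLD=69266251732387/1099511627776 → NEW=0, ERR=69266251732387/1099511627776
(5,1): OLD=1084223429782313/8796093022208 → NEW=0, ERR=1084223429782313/8796093022208
Target (5,1): original=107, with diffused error = 1084223429782313/8796093022208

Answer: 1084223429782313/8796093022208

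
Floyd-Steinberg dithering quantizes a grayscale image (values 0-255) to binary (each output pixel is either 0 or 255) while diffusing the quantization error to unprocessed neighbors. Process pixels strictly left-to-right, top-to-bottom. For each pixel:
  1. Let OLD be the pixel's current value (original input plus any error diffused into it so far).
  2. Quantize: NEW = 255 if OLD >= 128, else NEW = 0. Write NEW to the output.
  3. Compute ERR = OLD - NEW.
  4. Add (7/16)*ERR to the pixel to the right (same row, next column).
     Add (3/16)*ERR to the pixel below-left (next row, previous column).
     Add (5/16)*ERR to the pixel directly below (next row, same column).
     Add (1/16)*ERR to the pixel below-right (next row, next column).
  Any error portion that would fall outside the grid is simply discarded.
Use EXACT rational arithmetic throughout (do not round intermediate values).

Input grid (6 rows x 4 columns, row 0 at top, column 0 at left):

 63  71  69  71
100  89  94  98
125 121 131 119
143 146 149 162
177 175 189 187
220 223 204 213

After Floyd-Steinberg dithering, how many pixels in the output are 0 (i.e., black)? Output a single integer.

(0,0): OLD=63 → NEW=0, ERR=63
(0,1): OLD=1577/16 → NEW=0, ERR=1577/16
(0,2): OLD=28703/256 → NEW=0, ERR=28703/256
(0,3): OLD=491737/4096 → NEW=0, ERR=491737/4096
(1,0): OLD=35371/256 → NEW=255, ERR=-29909/256
(1,1): OLD=191789/2048 → NEW=0, ERR=191789/2048
(1,2): OLD=13020593/65536 → NEW=255, ERR=-3691087/65536
(1,3): OLD=123609767/1048576 → NEW=0, ERR=123609767/1048576
(2,0): OLD=3475007/32768 → NEW=0, ERR=3475007/32768
(2,1): OLD=187484069/1048576 → NEW=255, ERR=-79902811/1048576
(2,2): OLD=226529241/2097152 → NEW=0, ERR=226529241/2097152
(2,3): OLD=6696664981/33554432 → NEW=255, ERR=-1859715179/33554432
(3,0): OLD=2715434575/16777216 → NEW=255, ERR=-1562755505/16777216
(3,1): OLD=29075968529/268435456 → NEW=0, ERR=29075968529/268435456
(3,2): OLD=923372337135/4294967296 → NEW=255, ERR=-171844323345/4294967296
(3,3): OLD=9203359138825/68719476736 → NEW=255, ERR=-8320107428855/68719476736
(4,0): OLD=722416676579/4294967296 → NEW=255, ERR=-372799983901/4294967296
(4,1): OLD=5413393822249/34359738368 → NEW=255, ERR=-3348339461591/34359738368
(4,2): OLD=129666524976649/1099511627776 → NEW=0, ERR=129666524976649/1099511627776
(4,3): OLD=3487803724057615/17592186044416 → NEW=255, ERR=-998203717268465/17592186044416
(5,0): OLD=95989261314547/549755813888 → NEW=255, ERR=-44198471226893/549755813888
(5,1): OLD=3062107355924997/17592186044416 → NEW=255, ERR=-1423900085401083/17592186044416
(5,2): OLD=1659936115411193/8796093022208 → NEW=255, ERR=-583067605251847/8796093022208
(5,3): OLD=48874869379127929/281474976710656 → NEW=255, ERR=-22901249682089351/281474976710656
Output grid:
  Row 0: ....  (4 black, running=4)
  Row 1: #.#.  (2 black, running=6)
  Row 2: .#.#  (2 black, running=8)
  Row 3: #.##  (1 black, running=9)
  Row 4: ##.#  (1 black, running=10)
  Row 5: ####  (0 black, running=10)

Answer: 10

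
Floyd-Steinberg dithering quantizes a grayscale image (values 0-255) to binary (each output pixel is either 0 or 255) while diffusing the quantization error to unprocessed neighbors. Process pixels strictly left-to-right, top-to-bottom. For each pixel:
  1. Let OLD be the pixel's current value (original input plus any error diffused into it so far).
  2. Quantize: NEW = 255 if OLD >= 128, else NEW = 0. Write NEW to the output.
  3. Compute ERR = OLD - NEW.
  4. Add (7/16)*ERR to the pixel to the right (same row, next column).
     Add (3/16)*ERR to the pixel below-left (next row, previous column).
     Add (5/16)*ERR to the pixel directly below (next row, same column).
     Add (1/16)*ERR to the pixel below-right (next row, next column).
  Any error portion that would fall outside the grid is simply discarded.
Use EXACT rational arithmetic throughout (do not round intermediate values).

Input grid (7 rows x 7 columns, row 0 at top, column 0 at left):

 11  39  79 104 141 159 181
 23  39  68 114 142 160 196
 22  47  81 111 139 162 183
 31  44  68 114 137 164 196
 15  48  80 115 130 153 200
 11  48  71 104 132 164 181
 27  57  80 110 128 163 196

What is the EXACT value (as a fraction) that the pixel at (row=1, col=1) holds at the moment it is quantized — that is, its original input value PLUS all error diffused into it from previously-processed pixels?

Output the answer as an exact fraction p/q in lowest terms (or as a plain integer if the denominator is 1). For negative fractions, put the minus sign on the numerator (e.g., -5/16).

Answer: 178065/2048

Derivation:
(0,0): OLD=11 → NEW=0, ERR=11
(0,1): OLD=701/16 → NEW=0, ERR=701/16
(0,2): OLD=25131/256 → NEW=0, ERR=25131/256
(0,3): OLD=601901/4096 → NEW=255, ERR=-442579/4096
(0,4): OLD=6142523/65536 → NEW=0, ERR=6142523/65536
(0,5): OLD=209721245/1048576 → NEW=255, ERR=-57665635/1048576
(0,6): OLD=2633016651/16777216 → NEW=255, ERR=-1645173429/16777216
(1,0): OLD=8871/256 → NEW=0, ERR=8871/256
(1,1): OLD=178065/2048 → NEW=0, ERR=178065/2048
Target (1,1): original=39, with diffused error = 178065/2048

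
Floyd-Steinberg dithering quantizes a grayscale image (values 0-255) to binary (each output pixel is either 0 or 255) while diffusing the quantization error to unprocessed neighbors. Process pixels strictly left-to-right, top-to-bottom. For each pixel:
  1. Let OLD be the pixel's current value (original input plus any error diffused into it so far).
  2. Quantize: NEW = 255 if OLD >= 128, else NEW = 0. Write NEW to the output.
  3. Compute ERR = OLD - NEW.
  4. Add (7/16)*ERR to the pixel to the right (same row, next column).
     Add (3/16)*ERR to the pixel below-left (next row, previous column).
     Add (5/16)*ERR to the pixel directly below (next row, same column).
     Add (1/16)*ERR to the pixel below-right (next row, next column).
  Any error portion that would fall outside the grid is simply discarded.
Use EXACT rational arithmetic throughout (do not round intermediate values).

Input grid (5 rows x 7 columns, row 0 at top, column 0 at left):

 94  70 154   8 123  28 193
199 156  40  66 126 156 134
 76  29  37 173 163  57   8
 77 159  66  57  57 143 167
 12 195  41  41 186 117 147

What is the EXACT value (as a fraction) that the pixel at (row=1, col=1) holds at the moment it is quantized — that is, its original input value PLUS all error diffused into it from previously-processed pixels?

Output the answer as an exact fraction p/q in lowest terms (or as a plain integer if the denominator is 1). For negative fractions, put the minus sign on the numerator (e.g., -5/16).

Answer: 188669/1024

Derivation:
(0,0): OLD=94 → NEW=0, ERR=94
(0,1): OLD=889/8 → NEW=0, ERR=889/8
(0,2): OLD=25935/128 → NEW=255, ERR=-6705/128
(0,3): OLD=-30551/2048 → NEW=0, ERR=-30551/2048
(0,4): OLD=3816607/32768 → NEW=0, ERR=3816607/32768
(0,5): OLD=41396313/524288 → NEW=0, ERR=41396313/524288
(0,6): OLD=1908775535/8388608 → NEW=255, ERR=-230319505/8388608
(1,0): OLD=31899/128 → NEW=255, ERR=-741/128
(1,1): OLD=188669/1024 → NEW=255, ERR=-72451/1024
Target (1,1): original=156, with diffused error = 188669/1024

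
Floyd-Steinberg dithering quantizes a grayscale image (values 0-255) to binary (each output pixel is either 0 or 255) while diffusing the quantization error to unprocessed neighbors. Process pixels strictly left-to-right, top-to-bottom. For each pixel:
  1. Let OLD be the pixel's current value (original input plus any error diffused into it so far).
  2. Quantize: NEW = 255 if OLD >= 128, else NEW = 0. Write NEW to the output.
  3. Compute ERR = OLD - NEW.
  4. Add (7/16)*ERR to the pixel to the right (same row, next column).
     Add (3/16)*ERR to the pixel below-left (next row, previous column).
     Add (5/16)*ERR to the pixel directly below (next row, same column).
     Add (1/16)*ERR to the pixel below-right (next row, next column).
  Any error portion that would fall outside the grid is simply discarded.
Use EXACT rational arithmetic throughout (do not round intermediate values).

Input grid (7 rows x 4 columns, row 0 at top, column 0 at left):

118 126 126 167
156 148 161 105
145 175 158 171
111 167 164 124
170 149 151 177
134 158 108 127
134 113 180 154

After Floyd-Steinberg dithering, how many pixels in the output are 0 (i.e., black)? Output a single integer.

Answer: 12

Derivation:
(0,0): OLD=118 → NEW=0, ERR=118
(0,1): OLD=1421/8 → NEW=255, ERR=-619/8
(0,2): OLD=11795/128 → NEW=0, ERR=11795/128
(0,3): OLD=424581/2048 → NEW=255, ERR=-97659/2048
(1,0): OLD=22831/128 → NEW=255, ERR=-9809/128
(1,1): OLD=117705/1024 → NEW=0, ERR=117705/1024
(1,2): OLD=7415677/32768 → NEW=255, ERR=-940163/32768
(1,3): OLD=43675899/524288 → NEW=0, ERR=43675899/524288
(2,0): OLD=2336435/16384 → NEW=255, ERR=-1841485/16384
(2,1): OLD=79470817/524288 → NEW=255, ERR=-54222623/524288
(2,2): OLD=132740165/1048576 → NEW=0, ERR=132740165/1048576
(2,3): OLD=4204758865/16777216 → NEW=255, ERR=-73431215/16777216
(3,0): OLD=473830019/8388608 → NEW=0, ERR=473830019/8388608
(3,1): OLD=23636284509/134217728 → NEW=255, ERR=-10589236131/134217728
(3,2): OLD=347373030307/2147483648 → NEW=255, ERR=-200235299933/2147483648
(3,3): OLD=3083816338421/34359738368 → NEW=0, ERR=3083816338421/34359738368
(4,0): OLD=371210913287/2147483648 → NEW=255, ERR=-176397416953/2147483648
(4,1): OLD=1279137396373/17179869184 → NEW=0, ERR=1279137396373/17179869184
(4,2): OLD=91442832017397/549755813888 → NEW=255, ERR=-48744900524043/549755813888
(4,3): OLD=1411139231553347/8796093022208 → NEW=255, ERR=-831864489109693/8796093022208
(5,0): OLD=33615155041495/274877906944 → NEW=0, ERR=33615155041495/274877906944
(5,1): OLD=1873664411197377/8796093022208 → NEW=255, ERR=-369339309465663/8796093022208
(5,2): OLD=214812700431445/4398046511104 → NEW=0, ERR=214812700431445/4398046511104
(5,3): OLD=15941797973233733/140737488355328 → NEW=0, ERR=15941797973233733/140737488355328
(6,0): OLD=23129230317856163/140737488355328 → NEW=255, ERR=-12758829212752477/140737488355328
(6,1): OLD=173427408322576805/2251799813685248 → NEW=0, ERR=173427408322576805/2251799813685248
(6,2): OLD=8919751274268060531/36028797018963968 → NEW=255, ERR=-267591965567751309/36028797018963968
(6,3): OLD=109067059143426533669/576460752303423488 → NEW=255, ERR=-37930432693946455771/576460752303423488
Output grid:
  Row 0: .#.#  (2 black, running=2)
  Row 1: #.#.  (2 black, running=4)
  Row 2: ##.#  (1 black, running=5)
  Row 3: .##.  (2 black, running=7)
  Row 4: #.##  (1 black, running=8)
  Row 5: .#..  (3 black, running=11)
  Row 6: #.##  (1 black, running=12)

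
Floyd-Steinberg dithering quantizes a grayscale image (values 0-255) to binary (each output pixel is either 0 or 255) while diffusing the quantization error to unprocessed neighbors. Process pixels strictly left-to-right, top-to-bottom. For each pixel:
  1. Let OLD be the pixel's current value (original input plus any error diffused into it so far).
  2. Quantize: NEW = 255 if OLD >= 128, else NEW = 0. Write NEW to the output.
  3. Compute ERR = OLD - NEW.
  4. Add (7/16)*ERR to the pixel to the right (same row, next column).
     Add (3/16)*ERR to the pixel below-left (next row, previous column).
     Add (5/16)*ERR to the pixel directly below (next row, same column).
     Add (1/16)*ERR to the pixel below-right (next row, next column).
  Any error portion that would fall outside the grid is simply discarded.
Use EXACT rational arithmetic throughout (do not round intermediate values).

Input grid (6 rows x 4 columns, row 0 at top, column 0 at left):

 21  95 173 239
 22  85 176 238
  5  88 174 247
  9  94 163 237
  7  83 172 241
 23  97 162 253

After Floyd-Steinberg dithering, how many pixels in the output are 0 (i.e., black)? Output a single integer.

Answer: 12

Derivation:
(0,0): OLD=21 → NEW=0, ERR=21
(0,1): OLD=1667/16 → NEW=0, ERR=1667/16
(0,2): OLD=55957/256 → NEW=255, ERR=-9323/256
(0,3): OLD=913683/4096 → NEW=255, ERR=-130797/4096
(1,0): OLD=12313/256 → NEW=0, ERR=12313/256
(1,1): OLD=272559/2048 → NEW=255, ERR=-249681/2048
(1,2): OLD=7327323/65536 → NEW=0, ERR=7327323/65536
(1,3): OLD=288001901/1048576 → NEW=255, ERR=20615021/1048576
(2,0): OLD=-92683/32768 → NEW=0, ERR=-92683/32768
(2,1): OLD=76162263/1048576 → NEW=0, ERR=76162263/1048576
(2,2): OLD=496570707/2097152 → NEW=255, ERR=-38203053/2097152
(2,3): OLD=8461147879/33554432 → NEW=255, ERR=-95232281/33554432
(3,0): OLD=364652453/16777216 → NEW=0, ERR=364652453/16777216
(3,1): OLD=32914154107/268435456 → NEW=0, ERR=32914154107/268435456
(3,2): OLD=923240758661/4294967296 → NEW=255, ERR=-171975901819/4294967296
(3,3): OLD=14943496161315/68719476736 → NEW=255, ERR=-2579970406365/68719476736
(4,0): OLD=157979429633/4294967296 → NEW=0, ERR=157979429633/4294967296
(4,1): OLD=4510064113795/34359738368 → NEW=255, ERR=-4251669170045/34359738368
(4,2): OLD=116520671683619/1099511627776 → NEW=0, ERR=116520671683619/1099511627776
(4,3): OLD=4804938075114725/17592186044416 → NEW=255, ERR=318930633788645/17592186044416
(5,0): OLD=6208553394609/549755813888 → NEW=0, ERR=6208553394609/549755813888
(5,1): OLD=1503099475662583/17592186044416 → NEW=0, ERR=1503099475662583/17592186044416
(5,2): OLD=2006944799304899/8796093022208 → NEW=255, ERR=-236058921358141/8796093022208
(5,3): OLD=71367328124663123/281474976710656 → NEW=255, ERR=-408790936554157/281474976710656
Output grid:
  Row 0: ..##  (2 black, running=2)
  Row 1: .#.#  (2 black, running=4)
  Row 2: ..##  (2 black, running=6)
  Row 3: ..##  (2 black, running=8)
  Row 4: .#.#  (2 black, running=10)
  Row 5: ..##  (2 black, running=12)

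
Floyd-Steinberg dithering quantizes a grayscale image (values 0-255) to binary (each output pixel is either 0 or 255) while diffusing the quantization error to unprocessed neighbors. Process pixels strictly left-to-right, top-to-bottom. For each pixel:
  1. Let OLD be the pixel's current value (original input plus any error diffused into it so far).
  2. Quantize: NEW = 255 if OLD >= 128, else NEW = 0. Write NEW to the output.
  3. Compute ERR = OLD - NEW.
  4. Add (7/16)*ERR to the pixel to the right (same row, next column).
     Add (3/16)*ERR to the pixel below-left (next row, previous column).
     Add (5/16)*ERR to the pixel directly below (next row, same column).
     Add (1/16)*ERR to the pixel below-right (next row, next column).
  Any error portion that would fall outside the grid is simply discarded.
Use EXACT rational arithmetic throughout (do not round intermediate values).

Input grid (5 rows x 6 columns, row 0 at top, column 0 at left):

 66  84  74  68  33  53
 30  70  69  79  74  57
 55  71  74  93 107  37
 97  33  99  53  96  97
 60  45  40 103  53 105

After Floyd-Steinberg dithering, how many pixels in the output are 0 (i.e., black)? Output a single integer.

(0,0): OLD=66 → NEW=0, ERR=66
(0,1): OLD=903/8 → NEW=0, ERR=903/8
(0,2): OLD=15793/128 → NEW=0, ERR=15793/128
(0,3): OLD=249815/2048 → NEW=0, ERR=249815/2048
(0,4): OLD=2830049/32768 → NEW=0, ERR=2830049/32768
(0,5): OLD=47597607/524288 → NEW=0, ERR=47597607/524288
(1,0): OLD=9189/128 → NEW=0, ERR=9189/128
(1,1): OLD=167875/1024 → NEW=255, ERR=-93245/1024
(1,2): OLD=3199615/32768 → NEW=0, ERR=3199615/32768
(1,3): OLD=24083603/131072 → NEW=255, ERR=-9339757/131072
(1,4): OLD=792393177/8388608 → NEW=0, ERR=792393177/8388608
(1,5): OLD=17729463839/134217728 → NEW=255, ERR=-16496056801/134217728
(2,0): OLD=988945/16384 → NEW=0, ERR=988945/16384
(2,1): OLD=48101707/524288 → NEW=0, ERR=48101707/524288
(2,2): OLD=1053619617/8388608 → NEW=0, ERR=1053619617/8388608
(2,3): OLD=10032572377/67108864 → NEW=255, ERR=-7080187943/67108864
(2,4): OLD=134997491723/2147483648 → NEW=0, ERR=134997491723/2147483648
(2,5): OLD=1099460870909/34359738368 → NEW=0, ERR=1099460870909/34359738368
(3,0): OLD=1116231297/8388608 → NEW=255, ERR=-1022863743/8388608
(3,1): OLD=2392237037/67108864 → NEW=0, ERR=2392237037/67108864
(3,2): OLD=75053669591/536870912 → NEW=255, ERR=-61848412969/536870912
(3,3): OLD=-368800403387/34359738368 → NEW=0, ERR=-368800403387/34359738368
(3,4): OLD=30334040516645/274877906944 → NEW=0, ERR=30334040516645/274877906944
(3,5): OLD=700206908970507/4398046511104 → NEW=255, ERR=-421294951361013/4398046511104
(4,0): OLD=30686670831/1073741824 → NEW=0, ERR=30686670831/1073741824
(4,1): OLD=677262735139/17179869184 → NEW=0, ERR=677262735139/17179869184
(4,2): OLD=11798842850169/549755813888 → NEW=0, ERR=11798842850169/549755813888
(4,3): OLD=1077756917187261/8796093022208 → NEW=0, ERR=1077756917187261/8796093022208
(4,4): OLD=17234649174373261/140737488355328 → NEW=0, ERR=17234649174373261/140737488355328
(4,5): OLD=305205361184324027/2251799813685248 → NEW=255, ERR=-269003591305414213/2251799813685248
Output grid:
  Row 0: ......  (6 black, running=6)
  Row 1: .#.#.#  (3 black, running=9)
  Row 2: ...#..  (5 black, running=14)
  Row 3: #.#..#  (3 black, running=17)
  Row 4: .....#  (5 black, running=22)

Answer: 22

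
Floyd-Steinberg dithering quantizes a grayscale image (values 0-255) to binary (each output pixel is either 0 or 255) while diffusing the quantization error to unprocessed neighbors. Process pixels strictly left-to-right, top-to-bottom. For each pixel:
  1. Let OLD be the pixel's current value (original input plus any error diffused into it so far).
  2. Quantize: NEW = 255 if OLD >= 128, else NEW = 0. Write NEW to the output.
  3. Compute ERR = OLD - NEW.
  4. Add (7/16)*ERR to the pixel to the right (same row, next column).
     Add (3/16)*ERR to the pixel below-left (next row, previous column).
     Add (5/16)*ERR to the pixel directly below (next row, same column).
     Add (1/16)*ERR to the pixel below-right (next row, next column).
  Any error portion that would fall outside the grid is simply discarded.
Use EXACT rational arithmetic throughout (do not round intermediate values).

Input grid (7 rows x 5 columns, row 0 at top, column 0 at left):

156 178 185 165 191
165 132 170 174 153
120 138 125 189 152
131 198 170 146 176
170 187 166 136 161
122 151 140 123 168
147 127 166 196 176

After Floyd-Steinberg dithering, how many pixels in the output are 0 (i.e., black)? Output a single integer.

(0,0): OLD=156 → NEW=255, ERR=-99
(0,1): OLD=2155/16 → NEW=255, ERR=-1925/16
(0,2): OLD=33885/256 → NEW=255, ERR=-31395/256
(0,3): OLD=456075/4096 → NEW=0, ERR=456075/4096
(0,4): OLD=15709901/65536 → NEW=255, ERR=-1001779/65536
(1,0): OLD=28545/256 → NEW=0, ERR=28545/256
(1,1): OLD=233479/2048 → NEW=0, ERR=233479/2048
(1,2): OLD=12773651/65536 → NEW=255, ERR=-3938029/65536
(1,3): OLD=45082391/262144 → NEW=255, ERR=-21764329/262144
(1,4): OLD=498531429/4194304 → NEW=0, ERR=498531429/4194304
(2,0): OLD=5774397/32768 → NEW=255, ERR=-2581443/32768
(2,1): OLD=141413359/1048576 → NEW=255, ERR=-125973521/1048576
(2,2): OLD=758664333/16777216 → NEW=0, ERR=758664333/16777216
(2,3): OLD=54054607959/268435456 → NEW=255, ERR=-14396433321/268435456
(2,4): OLD=689303380129/4294967296 → NEW=255, ERR=-405913280351/4294967296
(3,0): OLD=1406863853/16777216 → NEW=0, ERR=1406863853/16777216
(3,1): OLD=26937339881/134217728 → NEW=255, ERR=-7288180759/134217728
(3,2): OLD=613364534995/4294967296 → NEW=255, ERR=-481852125485/4294967296
(3,3): OLD=560605285947/8589934592 → NEW=0, ERR=560605285947/8589934592
(3,4): OLD=23593674142919/137438953472 → NEW=255, ERR=-11453258992441/137438953472
(4,0): OLD=399482232003/2147483648 → NEW=255, ERR=-148126098237/2147483648
(4,1): OLD=8525268622787/68719476736 → NEW=0, ERR=8525268622787/68719476736
(4,2): OLD=213370618845645/1099511627776 → NEW=255, ERR=-67004846237235/1099511627776
(4,3): OLD=1884058401443267/17592186044416 → NEW=0, ERR=1884058401443267/17592186044416
(4,4): OLD=52323913930975701/281474976710656 → NEW=255, ERR=-19452205130241579/281474976710656
(5,0): OLD=136016048739113/1099511627776 → NEW=0, ERR=136016048739113/1099511627776
(5,1): OLD=2006849411347259/8796093022208 → NEW=255, ERR=-236154309315781/8796093022208
(5,2): OLD=38574592681855379/281474976710656 → NEW=255, ERR=-33201526379361901/281474976710656
(5,3): OLD=99186721399760541/1125899906842624 → NEW=0, ERR=99186721399760541/1125899906842624
(5,4): OLD=3452261634478834607/18014398509481984 → NEW=255, ERR=-1141409985439071313/18014398509481984
(6,0): OLD=25420589809850393/140737488355328 → NEW=255, ERR=-10467469720758247/140737488355328
(6,1): OLD=322843416434039799/4503599627370496 → NEW=0, ERR=322843416434039799/4503599627370496
(6,2): OLD=12634672065412810509/72057594037927936 → NEW=255, ERR=-5740014414258813171/72057594037927936
(6,3): OLD=195335754272668185807/1152921504606846976 → NEW=255, ERR=-98659229402077793073/1152921504606846976
(6,4): OLD=2292328358531188506729/18446744073709551616 → NEW=0, ERR=2292328358531188506729/18446744073709551616
Output grid:
  Row 0: ###.#  (1 black, running=1)
  Row 1: ..##.  (3 black, running=4)
  Row 2: ##.##  (1 black, running=5)
  Row 3: .##.#  (2 black, running=7)
  Row 4: #.#.#  (2 black, running=9)
  Row 5: .##.#  (2 black, running=11)
  Row 6: #.##.  (2 black, running=13)

Answer: 13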